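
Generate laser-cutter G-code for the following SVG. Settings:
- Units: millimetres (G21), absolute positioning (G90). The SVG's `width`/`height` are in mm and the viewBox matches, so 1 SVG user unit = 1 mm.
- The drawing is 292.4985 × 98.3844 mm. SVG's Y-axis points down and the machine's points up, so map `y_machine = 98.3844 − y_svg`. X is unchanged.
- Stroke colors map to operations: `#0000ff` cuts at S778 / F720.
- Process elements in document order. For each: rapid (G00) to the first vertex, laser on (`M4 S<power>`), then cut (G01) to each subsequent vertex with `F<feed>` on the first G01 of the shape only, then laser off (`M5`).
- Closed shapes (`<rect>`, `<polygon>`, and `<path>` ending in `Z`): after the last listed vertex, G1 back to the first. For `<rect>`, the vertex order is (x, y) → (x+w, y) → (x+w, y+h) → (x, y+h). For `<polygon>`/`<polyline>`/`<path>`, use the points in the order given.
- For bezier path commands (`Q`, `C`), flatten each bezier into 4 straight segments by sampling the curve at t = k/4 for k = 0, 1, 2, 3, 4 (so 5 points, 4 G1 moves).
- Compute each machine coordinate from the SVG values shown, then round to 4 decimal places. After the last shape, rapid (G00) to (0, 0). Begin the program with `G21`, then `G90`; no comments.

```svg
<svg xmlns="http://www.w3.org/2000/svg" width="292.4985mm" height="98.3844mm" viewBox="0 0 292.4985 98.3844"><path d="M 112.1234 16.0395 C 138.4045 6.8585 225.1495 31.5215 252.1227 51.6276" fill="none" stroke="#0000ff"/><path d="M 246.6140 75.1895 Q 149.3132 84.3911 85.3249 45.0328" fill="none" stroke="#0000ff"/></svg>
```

viewBox `0 0 292.4985 98.3844` with mm width/height → 1 unit = 1 mm. Flip: y_m = 98.3844 − y_svg.

**Shape 1** — `<path>` cubic bezier, stroke `#0000ff` → cut (S778, F720). Control points (SVG): P0=(112.1234,16.0395), P1=(138.4045,6.8585), P2=(225.1495,31.5215), P3=(252.1227,51.6276); sampled at t=k/4. Machine vertices: (112.1234,82.3449) → (141.2925,83.4849) → (181.8635,75.5335) → (222.5643,62.0908) → (252.1227,46.7568). Open path.

**Shape 2** — `<path>` quadratic bezier, stroke `#0000ff` → cut (S778, F720). Control points (SVG): P0=(246.6140,75.1895), P1=(149.3132,84.3911), P2=(85.3249,45.0328); sampled at t=k/4. Machine vertices: (246.6140,23.1949) → (200.0456,21.6291) → (157.6413,26.1333) → (119.4011,36.7074) → (85.3249,53.3516). Open path.

G21
G90
G00 X112.1234 Y82.3449
M4 S778
G01 X141.2925 Y83.4849 F720
G01 X181.8635 Y75.5335
G01 X222.5643 Y62.0908
G01 X252.1227 Y46.7568
M5
G00 X246.6140 Y23.1949
M4 S778
G01 X200.0456 Y21.6291 F720
G01 X157.6413 Y26.1333
G01 X119.4011 Y36.7074
G01 X85.3249 Y53.3516
M5
G00 X0.0000 Y0.0000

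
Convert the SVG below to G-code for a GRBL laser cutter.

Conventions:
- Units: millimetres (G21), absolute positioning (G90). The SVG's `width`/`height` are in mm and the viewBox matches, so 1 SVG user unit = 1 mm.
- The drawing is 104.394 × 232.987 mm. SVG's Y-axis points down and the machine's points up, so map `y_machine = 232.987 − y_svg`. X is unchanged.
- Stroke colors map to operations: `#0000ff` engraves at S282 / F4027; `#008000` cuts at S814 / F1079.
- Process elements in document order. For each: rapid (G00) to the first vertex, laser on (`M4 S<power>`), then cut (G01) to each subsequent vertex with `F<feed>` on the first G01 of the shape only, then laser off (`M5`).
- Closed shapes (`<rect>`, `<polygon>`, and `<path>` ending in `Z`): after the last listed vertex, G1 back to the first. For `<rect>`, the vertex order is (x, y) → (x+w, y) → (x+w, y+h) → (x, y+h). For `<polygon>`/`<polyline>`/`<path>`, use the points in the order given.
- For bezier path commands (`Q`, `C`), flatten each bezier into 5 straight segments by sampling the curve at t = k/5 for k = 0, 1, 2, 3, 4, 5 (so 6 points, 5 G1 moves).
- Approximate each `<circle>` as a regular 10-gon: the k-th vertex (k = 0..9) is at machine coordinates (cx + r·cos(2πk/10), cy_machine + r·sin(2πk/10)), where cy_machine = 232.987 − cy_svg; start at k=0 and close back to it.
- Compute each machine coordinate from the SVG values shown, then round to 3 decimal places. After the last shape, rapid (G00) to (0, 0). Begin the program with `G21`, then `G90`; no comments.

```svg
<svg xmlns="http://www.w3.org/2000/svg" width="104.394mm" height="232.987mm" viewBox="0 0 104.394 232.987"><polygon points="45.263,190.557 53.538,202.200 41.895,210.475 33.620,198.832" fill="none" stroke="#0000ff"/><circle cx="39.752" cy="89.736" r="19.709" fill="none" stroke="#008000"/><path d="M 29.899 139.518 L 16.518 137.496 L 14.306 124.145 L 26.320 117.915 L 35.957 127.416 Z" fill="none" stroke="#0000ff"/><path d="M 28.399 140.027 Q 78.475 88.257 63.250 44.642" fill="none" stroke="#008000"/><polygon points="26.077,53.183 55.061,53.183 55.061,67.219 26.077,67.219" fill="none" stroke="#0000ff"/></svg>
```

G21
G90
G00 X45.263 Y42.430
M4 S282
G01 X53.538 Y30.787 F4027
G01 X41.895 Y22.512
G01 X33.620 Y34.155
G01 X45.263 Y42.430
M5
G00 X59.461 Y143.251
M4 S814
G01 X55.697 Y154.836 F1079
G01 X45.842 Y161.995
G01 X33.662 Y161.995
G01 X23.807 Y154.836
G01 X20.043 Y143.251
G01 X23.807 Y131.666
G01 X33.662 Y124.507
G01 X45.842 Y124.507
G01 X55.697 Y131.666
G01 X59.461 Y143.251
M5
G00 X29.899 Y93.469
M4 S282
G01 X16.518 Y95.491 F4027
G01 X14.306 Y108.842
G01 X26.320 Y115.072
G01 X35.957 Y105.571
G01 X29.899 Y93.469
M5
G00 X28.399 Y92.960
M4 S814
G01 X45.817 Y113.342 F1079
G01 X58.012 Y133.071
G01 X64.982 Y152.148
G01 X66.728 Y170.573
G01 X63.250 Y188.345
M5
G00 X26.077 Y179.804
M4 S282
G01 X55.061 Y179.804 F4027
G01 X55.061 Y165.768
G01 X26.077 Y165.768
G01 X26.077 Y179.804
M5
G00 X0.000 Y0.000

viewBox `0 0 104.394 232.987` with mm width/height → 1 unit = 1 mm. Flip: y_m = 232.987 − y_svg.

**Shape 1** — `<polygon>` regular polygon, stroke `#0000ff` → engrave (S282, F4027). Machine vertices: (45.263,42.430) → (53.538,30.787) → (41.895,22.512) → (33.620,34.155) → (45.263,42.430). Closed: final G1 returns to the first vertex.

**Shape 2** — `<circle>` circle, stroke `#008000` → cut (S814, F1079). Machine vertices: (59.461,143.251) → (55.697,154.836) → (45.842,161.995) → (33.662,161.995) → (23.807,154.836) → (20.043,143.251) → (23.807,131.666) → (33.662,124.507) → (45.842,124.507) → (55.697,131.666) → (59.461,143.251). Closed: final G1 returns to the first vertex.

**Shape 3** — `<path>` regular polygon, stroke `#0000ff` → engrave (S282, F4027). Machine vertices: (29.899,93.469) → (16.518,95.491) → (14.306,108.842) → (26.320,115.072) → (35.957,105.571) → (29.899,93.469). Closed: final G1 returns to the first vertex.

**Shape 4** — `<path>` quadratic bezier, stroke `#008000` → cut (S814, F1079). Control points (SVG): P0=(28.399,140.027), P1=(78.475,88.257), P2=(63.250,44.642); sampled at t=k/5. Machine vertices: (28.399,92.960) → (45.817,113.342) → (58.012,133.071) → (64.982,152.148) → (66.728,170.573) → (63.250,188.345). Open path.

**Shape 5** — `<polygon>` rectangle, stroke `#0000ff` → engrave (S282, F4027). Machine vertices: (26.077,179.804) → (55.061,179.804) → (55.061,165.768) → (26.077,165.768) → (26.077,179.804). Closed: final G1 returns to the first vertex.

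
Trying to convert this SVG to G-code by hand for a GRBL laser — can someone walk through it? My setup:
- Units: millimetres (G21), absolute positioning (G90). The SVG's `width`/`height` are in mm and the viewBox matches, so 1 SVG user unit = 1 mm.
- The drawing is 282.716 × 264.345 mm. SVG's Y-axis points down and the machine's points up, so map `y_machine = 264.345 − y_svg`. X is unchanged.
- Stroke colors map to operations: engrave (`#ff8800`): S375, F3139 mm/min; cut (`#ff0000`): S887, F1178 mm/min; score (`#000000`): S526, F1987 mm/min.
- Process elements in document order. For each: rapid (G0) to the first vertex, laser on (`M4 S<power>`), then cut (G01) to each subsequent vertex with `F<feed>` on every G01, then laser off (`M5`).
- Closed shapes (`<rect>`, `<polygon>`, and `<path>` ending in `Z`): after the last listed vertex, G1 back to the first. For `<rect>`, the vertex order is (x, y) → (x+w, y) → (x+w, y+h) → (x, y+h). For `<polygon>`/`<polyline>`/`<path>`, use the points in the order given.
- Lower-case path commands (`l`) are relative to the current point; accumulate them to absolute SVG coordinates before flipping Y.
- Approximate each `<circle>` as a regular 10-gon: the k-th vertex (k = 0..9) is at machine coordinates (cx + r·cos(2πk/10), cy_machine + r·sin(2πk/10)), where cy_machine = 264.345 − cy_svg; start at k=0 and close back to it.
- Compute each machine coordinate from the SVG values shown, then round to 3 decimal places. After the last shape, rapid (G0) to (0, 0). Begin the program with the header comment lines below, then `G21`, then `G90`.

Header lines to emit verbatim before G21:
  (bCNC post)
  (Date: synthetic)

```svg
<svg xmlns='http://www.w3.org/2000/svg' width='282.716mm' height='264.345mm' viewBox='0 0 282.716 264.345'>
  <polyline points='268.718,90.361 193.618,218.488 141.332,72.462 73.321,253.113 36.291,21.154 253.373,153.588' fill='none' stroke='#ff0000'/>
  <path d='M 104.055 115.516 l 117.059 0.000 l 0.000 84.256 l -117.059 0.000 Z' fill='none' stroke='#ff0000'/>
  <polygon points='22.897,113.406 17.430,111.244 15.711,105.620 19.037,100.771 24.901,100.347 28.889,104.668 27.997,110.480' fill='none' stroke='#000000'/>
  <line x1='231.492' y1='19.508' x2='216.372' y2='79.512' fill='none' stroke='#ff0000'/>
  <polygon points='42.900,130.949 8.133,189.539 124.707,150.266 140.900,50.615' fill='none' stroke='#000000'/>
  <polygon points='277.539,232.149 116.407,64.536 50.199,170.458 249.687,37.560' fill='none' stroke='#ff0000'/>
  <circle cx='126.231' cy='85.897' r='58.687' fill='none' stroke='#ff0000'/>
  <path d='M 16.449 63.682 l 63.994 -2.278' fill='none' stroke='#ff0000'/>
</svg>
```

Since the viewBox matches the mm dimensions, user units are millimetres directly. The only transform is the Y-flip y_m = 264.345 − y_svg.

Shape 1 is a open polyline drawn with `<polyline>`. Its stroke #ff0000 means cut at S887, F1178. After flipping Y the toolpath is (268.718,173.984) → (193.618,45.857) → (141.332,191.883) → (73.321,11.232) → (36.291,243.191) → (253.373,110.757).

Shape 2 is a rectangle drawn with `<path>`. Its stroke #ff0000 means cut at S887, F1178. After flipping Y the toolpath is (104.055,148.829) → (221.114,148.829) → (221.114,64.573) → (104.055,64.573) → (104.055,148.829), returning to the start.

Shape 3 is a regular polygon drawn with `<polygon>`. Its stroke #000000 means score at S526, F1987. After flipping Y the toolpath is (22.897,150.939) → (17.430,153.101) → (15.711,158.725) → (19.037,163.574) → (24.901,163.998) → (28.889,159.677) → (27.997,153.865) → (22.897,150.939), returning to the start.

Shape 4 is a line segment drawn with `<line>`. Its stroke #ff0000 means cut at S887, F1178. After flipping Y the toolpath is (231.492,244.837) → (216.372,184.833).

Shape 5 is a closed polygon drawn with `<polygon>`. Its stroke #000000 means score at S526, F1987. After flipping Y the toolpath is (42.900,133.396) → (8.133,74.806) → (124.707,114.079) → (140.900,213.730) → (42.900,133.396), returning to the start.

Shape 6 is a closed polygon drawn with `<polygon>`. Its stroke #ff0000 means cut at S887, F1178. After flipping Y the toolpath is (277.539,32.196) → (116.407,199.809) → (50.199,93.887) → (249.687,226.785) → (277.539,32.196), returning to the start.

Shape 7 is a circle drawn with `<circle>`. Its stroke #ff0000 means cut at S887, F1178. After flipping Y the toolpath is (184.918,178.448) → (173.710,212.943) → (144.366,234.263) → (108.096,234.263) → (78.752,212.943) → (67.544,178.448) → (78.752,143.953) → (108.096,122.633) → (144.366,122.633) → (173.710,143.953) → (184.918,178.448), returning to the start.

Shape 8 is a line segment drawn with `<path>`. Its stroke #ff0000 means cut at S887, F1178. After flipping Y the toolpath is (16.449,200.663) → (80.443,202.941).

(bCNC post)
(Date: synthetic)
G21
G90
G0 X268.718 Y173.984
M4 S887
G01 X193.618 Y45.857 F1178
G01 X141.332 Y191.883 F1178
G01 X73.321 Y11.232 F1178
G01 X36.291 Y243.191 F1178
G01 X253.373 Y110.757 F1178
M5
G0 X104.055 Y148.829
M4 S887
G01 X221.114 Y148.829 F1178
G01 X221.114 Y64.573 F1178
G01 X104.055 Y64.573 F1178
G01 X104.055 Y148.829 F1178
M5
G0 X22.897 Y150.939
M4 S526
G01 X17.430 Y153.101 F1987
G01 X15.711 Y158.725 F1987
G01 X19.037 Y163.574 F1987
G01 X24.901 Y163.998 F1987
G01 X28.889 Y159.677 F1987
G01 X27.997 Y153.865 F1987
G01 X22.897 Y150.939 F1987
M5
G0 X231.492 Y244.837
M4 S887
G01 X216.372 Y184.833 F1178
M5
G0 X42.900 Y133.396
M4 S526
G01 X8.133 Y74.806 F1987
G01 X124.707 Y114.079 F1987
G01 X140.900 Y213.730 F1987
G01 X42.900 Y133.396 F1987
M5
G0 X277.539 Y32.196
M4 S887
G01 X116.407 Y199.809 F1178
G01 X50.199 Y93.887 F1178
G01 X249.687 Y226.785 F1178
G01 X277.539 Y32.196 F1178
M5
G0 X184.918 Y178.448
M4 S887
G01 X173.710 Y212.943 F1178
G01 X144.366 Y234.263 F1178
G01 X108.096 Y234.263 F1178
G01 X78.752 Y212.943 F1178
G01 X67.544 Y178.448 F1178
G01 X78.752 Y143.953 F1178
G01 X108.096 Y122.633 F1178
G01 X144.366 Y122.633 F1178
G01 X173.710 Y143.953 F1178
G01 X184.918 Y178.448 F1178
M5
G0 X16.449 Y200.663
M4 S887
G01 X80.443 Y202.941 F1178
M5
G0 X0.000 Y0.000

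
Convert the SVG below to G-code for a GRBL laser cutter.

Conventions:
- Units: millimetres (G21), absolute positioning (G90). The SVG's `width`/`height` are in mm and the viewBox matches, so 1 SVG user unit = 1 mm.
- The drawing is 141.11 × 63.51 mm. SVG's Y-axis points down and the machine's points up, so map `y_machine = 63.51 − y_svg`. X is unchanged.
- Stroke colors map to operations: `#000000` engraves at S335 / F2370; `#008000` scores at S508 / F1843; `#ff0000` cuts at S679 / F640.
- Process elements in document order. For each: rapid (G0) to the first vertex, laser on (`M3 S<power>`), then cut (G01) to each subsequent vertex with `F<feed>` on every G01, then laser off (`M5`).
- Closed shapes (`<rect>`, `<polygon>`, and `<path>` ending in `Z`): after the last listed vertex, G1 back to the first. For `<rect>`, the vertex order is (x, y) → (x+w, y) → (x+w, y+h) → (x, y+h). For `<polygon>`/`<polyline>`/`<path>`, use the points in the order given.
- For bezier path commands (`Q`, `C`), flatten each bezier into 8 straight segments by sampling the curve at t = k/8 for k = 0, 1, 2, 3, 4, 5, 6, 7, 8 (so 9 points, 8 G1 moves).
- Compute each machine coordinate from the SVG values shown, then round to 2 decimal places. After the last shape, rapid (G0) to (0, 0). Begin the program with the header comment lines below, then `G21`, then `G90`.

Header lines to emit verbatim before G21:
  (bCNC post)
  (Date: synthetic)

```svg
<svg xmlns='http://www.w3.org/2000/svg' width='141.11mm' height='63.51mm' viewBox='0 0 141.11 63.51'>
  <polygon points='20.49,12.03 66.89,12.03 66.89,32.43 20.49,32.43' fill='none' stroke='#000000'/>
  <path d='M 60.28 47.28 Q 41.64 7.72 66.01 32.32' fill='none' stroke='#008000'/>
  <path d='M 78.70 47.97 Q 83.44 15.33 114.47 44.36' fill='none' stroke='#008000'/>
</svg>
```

1 u = 1 mm; y_m = 63.51 − y.

[1] `<polygon>` rectangle, #000000→engrave S335 F2370: (20.49,51.48) → (66.89,51.48) → (66.89,31.08) → (20.49,31.08) → (20.49,51.48) (closed)

[2] `<path>` quadratic bezier, #008000→score S508 F1843: (60.28,16.23) → (56.29,25.12) → (53.65,32.00) → (52.35,36.88) → (52.39,39.75) → (53.78,40.62) → (56.51,39.48) → (60.59,36.34) → (66.01,31.19)

[3] `<path>` quadratic bezier, #008000→score S508 F1843: (78.70,15.54) → (80.30,22.74) → (82.71,28.01) → (85.95,31.35) → (90.01,32.76) → (94.89,32.25) → (100.60,29.81) → (107.12,25.44) → (114.47,19.15)

(bCNC post)
(Date: synthetic)
G21
G90
G0 X20.49 Y51.48
M3 S335
G01 X66.89 Y51.48 F2370
G01 X66.89 Y31.08 F2370
G01 X20.49 Y31.08 F2370
G01 X20.49 Y51.48 F2370
M5
G0 X60.28 Y16.23
M3 S508
G01 X56.29 Y25.12 F1843
G01 X53.65 Y32.00 F1843
G01 X52.35 Y36.88 F1843
G01 X52.39 Y39.75 F1843
G01 X53.78 Y40.62 F1843
G01 X56.51 Y39.48 F1843
G01 X60.59 Y36.34 F1843
G01 X66.01 Y31.19 F1843
M5
G0 X78.70 Y15.54
M3 S508
G01 X80.30 Y22.74 F1843
G01 X82.71 Y28.01 F1843
G01 X85.95 Y31.35 F1843
G01 X90.01 Y32.76 F1843
G01 X94.89 Y32.25 F1843
G01 X100.60 Y29.81 F1843
G01 X107.12 Y25.44 F1843
G01 X114.47 Y19.15 F1843
M5
G0 X0.00 Y0.00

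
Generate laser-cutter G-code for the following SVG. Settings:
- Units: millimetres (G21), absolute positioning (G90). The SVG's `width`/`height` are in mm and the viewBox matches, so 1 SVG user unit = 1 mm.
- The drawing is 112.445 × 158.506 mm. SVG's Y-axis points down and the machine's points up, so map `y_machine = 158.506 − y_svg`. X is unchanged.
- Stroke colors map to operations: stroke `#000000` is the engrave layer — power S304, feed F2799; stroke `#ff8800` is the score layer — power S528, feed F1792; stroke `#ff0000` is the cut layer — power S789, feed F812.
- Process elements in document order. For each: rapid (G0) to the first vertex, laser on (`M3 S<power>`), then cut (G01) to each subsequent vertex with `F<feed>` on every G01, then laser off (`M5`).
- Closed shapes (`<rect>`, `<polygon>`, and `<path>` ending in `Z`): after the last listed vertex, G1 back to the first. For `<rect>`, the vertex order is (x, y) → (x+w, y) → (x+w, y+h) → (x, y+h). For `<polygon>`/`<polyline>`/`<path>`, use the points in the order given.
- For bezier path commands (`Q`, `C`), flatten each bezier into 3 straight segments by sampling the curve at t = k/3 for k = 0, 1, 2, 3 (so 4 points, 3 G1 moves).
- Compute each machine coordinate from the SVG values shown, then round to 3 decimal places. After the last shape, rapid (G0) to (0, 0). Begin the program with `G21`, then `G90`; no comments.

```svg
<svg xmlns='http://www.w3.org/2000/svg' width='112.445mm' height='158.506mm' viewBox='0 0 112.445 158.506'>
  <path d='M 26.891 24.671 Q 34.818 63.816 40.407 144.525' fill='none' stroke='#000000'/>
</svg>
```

G21
G90
G0 X26.891 Y133.835
M3 S304
G01 X31.916 Y103.120 F2799
G01 X36.421 Y63.169 F2799
G01 X40.407 Y13.981 F2799
M5
G0 X0.000 Y0.000

1 u = 1 mm; y_m = 158.506 − y.

[1] `<path>` quadratic bezier, #000000→engrave S304 F2799: (26.891,133.835) → (31.916,103.120) → (36.421,63.169) → (40.407,13.981)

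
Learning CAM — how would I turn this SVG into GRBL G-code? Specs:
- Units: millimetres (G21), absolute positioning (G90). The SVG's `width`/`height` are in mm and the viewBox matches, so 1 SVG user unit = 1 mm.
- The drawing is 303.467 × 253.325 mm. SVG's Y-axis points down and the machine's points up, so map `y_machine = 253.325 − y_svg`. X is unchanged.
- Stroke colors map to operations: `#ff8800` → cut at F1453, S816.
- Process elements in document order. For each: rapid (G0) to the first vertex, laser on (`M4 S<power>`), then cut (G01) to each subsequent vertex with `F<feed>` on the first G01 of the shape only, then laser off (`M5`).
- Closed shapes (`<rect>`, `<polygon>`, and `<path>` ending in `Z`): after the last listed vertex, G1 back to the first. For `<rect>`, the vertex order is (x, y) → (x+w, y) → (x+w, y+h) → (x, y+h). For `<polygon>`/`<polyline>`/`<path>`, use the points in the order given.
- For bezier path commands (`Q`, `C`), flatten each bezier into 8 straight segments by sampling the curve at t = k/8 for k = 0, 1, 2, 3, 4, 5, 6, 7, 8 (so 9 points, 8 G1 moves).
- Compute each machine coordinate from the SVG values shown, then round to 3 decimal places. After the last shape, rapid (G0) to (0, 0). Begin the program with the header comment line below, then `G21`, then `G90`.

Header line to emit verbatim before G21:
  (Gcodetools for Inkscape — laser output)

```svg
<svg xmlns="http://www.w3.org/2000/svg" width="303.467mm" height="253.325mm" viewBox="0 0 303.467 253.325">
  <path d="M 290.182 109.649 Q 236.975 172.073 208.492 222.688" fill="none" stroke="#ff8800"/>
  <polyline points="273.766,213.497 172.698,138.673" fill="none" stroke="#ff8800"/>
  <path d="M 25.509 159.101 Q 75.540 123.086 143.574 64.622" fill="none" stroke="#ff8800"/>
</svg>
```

(Gcodetools for Inkscape — laser output)
G21
G90
G0 X290.182 Y143.676
M4 S816
G01 X277.267 Y128.255 F1453
G01 X265.124 Y113.202
G01 X253.754 Y98.519
G01 X243.156 Y84.204
G01 X233.331 Y70.259
G01 X224.279 Y56.683
G01 X215.999 Y43.475
G01 X208.492 Y30.637
M5
G0 X273.766 Y39.828
M4 S816
G01 X172.698 Y114.652 F1453
M5
G0 X25.509 Y94.224
M4 S816
G01 X38.298 Y103.579 F1453
G01 X51.650 Y113.635
G01 X65.564 Y124.392
G01 X80.041 Y135.851
G01 X95.080 Y148.012
G01 X110.682 Y160.874
G01 X126.847 Y174.438
G01 X143.574 Y188.703
M5
G0 X0.000 Y0.000

viewBox `0 0 303.467 253.325` with mm width/height → 1 unit = 1 mm. Flip: y_m = 253.325 − y_svg.

**Shape 1** — `<path>` quadratic bezier, stroke `#ff8800` → cut (S816, F1453). Control points (SVG): P0=(290.182,109.649), P1=(236.975,172.073), P2=(208.492,222.688); sampled at t=k/8. Machine vertices: (290.182,143.676) → (277.267,128.255) → (265.124,113.202) → (253.754,98.519) → (243.156,84.204) → (233.331,70.259) → (224.279,56.683) → (215.999,43.475) → (208.492,30.637). Open path.

**Shape 2** — `<polyline>` line segment, stroke `#ff8800` → cut (S816, F1453). Machine vertices: (273.766,39.828) → (172.698,114.652). Open path.

**Shape 3** — `<path>` quadratic bezier, stroke `#ff8800` → cut (S816, F1453). Control points (SVG): P0=(25.509,159.101), P1=(75.540,123.086), P2=(143.574,64.622); sampled at t=k/8. Machine vertices: (25.509,94.224) → (38.298,103.579) → (51.650,113.635) → (65.564,124.392) → (80.041,135.851) → (95.080,148.012) → (110.682,160.874) → (126.847,174.438) → (143.574,188.703). Open path.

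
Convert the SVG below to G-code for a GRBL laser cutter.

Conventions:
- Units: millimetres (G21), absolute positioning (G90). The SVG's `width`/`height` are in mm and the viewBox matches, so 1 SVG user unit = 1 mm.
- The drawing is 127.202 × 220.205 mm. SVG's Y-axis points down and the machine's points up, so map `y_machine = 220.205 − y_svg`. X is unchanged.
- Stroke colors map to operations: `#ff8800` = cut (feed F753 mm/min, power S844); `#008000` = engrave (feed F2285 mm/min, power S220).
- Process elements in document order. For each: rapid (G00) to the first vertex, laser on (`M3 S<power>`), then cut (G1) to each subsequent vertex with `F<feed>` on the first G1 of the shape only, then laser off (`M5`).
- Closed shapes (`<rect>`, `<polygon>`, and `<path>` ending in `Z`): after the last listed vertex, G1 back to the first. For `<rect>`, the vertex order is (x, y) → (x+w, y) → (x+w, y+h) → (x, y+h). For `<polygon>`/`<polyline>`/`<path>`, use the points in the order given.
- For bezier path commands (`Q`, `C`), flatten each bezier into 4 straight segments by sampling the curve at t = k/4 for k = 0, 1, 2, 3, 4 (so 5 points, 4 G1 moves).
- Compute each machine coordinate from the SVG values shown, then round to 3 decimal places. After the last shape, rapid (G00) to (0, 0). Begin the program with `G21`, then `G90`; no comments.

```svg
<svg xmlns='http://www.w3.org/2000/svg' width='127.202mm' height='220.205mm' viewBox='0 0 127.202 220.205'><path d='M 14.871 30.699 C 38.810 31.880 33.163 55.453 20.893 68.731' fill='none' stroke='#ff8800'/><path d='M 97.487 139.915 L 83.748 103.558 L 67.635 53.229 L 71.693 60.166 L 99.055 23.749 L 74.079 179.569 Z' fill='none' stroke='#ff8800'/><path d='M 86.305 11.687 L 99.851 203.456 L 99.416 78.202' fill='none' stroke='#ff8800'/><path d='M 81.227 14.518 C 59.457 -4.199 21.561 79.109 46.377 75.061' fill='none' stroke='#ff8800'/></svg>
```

viewBox `0 0 127.202 220.205` with mm width/height → 1 unit = 1 mm. Flip: y_m = 220.205 − y_svg.

**Shape 1** — `<path>` cubic bezier, stroke `#ff8800` → cut (S844, F753). Control points (SVG): P0=(14.871,30.699), P1=(38.810,31.880), P2=(33.163,55.453), P3=(20.893,68.731); sampled at t=k/4. Machine vertices: (14.871,189.506) → (27.637,184.932) → (31.460,175.026) → (28.495,162.852) → (20.893,151.474). Open path.

**Shape 2** — `<path>` closed polygon, stroke `#ff8800` → cut (S844, F753). Machine vertices: (97.487,80.290) → (83.748,116.647) → (67.635,166.976) → (71.693,160.039) → (99.055,196.456) → (74.079,40.636) → (97.487,80.290). Closed: final G1 returns to the first vertex.

**Shape 3** — `<path>` open polyline, stroke `#ff8800` → cut (S844, F753). Machine vertices: (86.305,208.518) → (99.851,16.749) → (99.416,142.003). Open path.

**Shape 4** — `<path>` cubic bezier, stroke `#ff8800` → cut (S844, F753). Control points (SVG): P0=(81.227,14.518), P1=(59.457,-4.199), P2=(21.561,79.109), P3=(46.377,75.061); sampled at t=k/4. Machine vertices: (81.227,205.687) → (63.108,203.554) → (46.332,180.916) → (38.292,155.528) → (46.377,145.144). Open path.

G21
G90
G00 X14.871 Y189.506
M3 S844
G1 X27.637 Y184.932 F753
G1 X31.460 Y175.026
G1 X28.495 Y162.852
G1 X20.893 Y151.474
M5
G00 X97.487 Y80.290
M3 S844
G1 X83.748 Y116.647 F753
G1 X67.635 Y166.976
G1 X71.693 Y160.039
G1 X99.055 Y196.456
G1 X74.079 Y40.636
G1 X97.487 Y80.290
M5
G00 X86.305 Y208.518
M3 S844
G1 X99.851 Y16.749 F753
G1 X99.416 Y142.003
M5
G00 X81.227 Y205.687
M3 S844
G1 X63.108 Y203.554 F753
G1 X46.332 Y180.916
G1 X38.292 Y155.528
G1 X46.377 Y145.144
M5
G00 X0.000 Y0.000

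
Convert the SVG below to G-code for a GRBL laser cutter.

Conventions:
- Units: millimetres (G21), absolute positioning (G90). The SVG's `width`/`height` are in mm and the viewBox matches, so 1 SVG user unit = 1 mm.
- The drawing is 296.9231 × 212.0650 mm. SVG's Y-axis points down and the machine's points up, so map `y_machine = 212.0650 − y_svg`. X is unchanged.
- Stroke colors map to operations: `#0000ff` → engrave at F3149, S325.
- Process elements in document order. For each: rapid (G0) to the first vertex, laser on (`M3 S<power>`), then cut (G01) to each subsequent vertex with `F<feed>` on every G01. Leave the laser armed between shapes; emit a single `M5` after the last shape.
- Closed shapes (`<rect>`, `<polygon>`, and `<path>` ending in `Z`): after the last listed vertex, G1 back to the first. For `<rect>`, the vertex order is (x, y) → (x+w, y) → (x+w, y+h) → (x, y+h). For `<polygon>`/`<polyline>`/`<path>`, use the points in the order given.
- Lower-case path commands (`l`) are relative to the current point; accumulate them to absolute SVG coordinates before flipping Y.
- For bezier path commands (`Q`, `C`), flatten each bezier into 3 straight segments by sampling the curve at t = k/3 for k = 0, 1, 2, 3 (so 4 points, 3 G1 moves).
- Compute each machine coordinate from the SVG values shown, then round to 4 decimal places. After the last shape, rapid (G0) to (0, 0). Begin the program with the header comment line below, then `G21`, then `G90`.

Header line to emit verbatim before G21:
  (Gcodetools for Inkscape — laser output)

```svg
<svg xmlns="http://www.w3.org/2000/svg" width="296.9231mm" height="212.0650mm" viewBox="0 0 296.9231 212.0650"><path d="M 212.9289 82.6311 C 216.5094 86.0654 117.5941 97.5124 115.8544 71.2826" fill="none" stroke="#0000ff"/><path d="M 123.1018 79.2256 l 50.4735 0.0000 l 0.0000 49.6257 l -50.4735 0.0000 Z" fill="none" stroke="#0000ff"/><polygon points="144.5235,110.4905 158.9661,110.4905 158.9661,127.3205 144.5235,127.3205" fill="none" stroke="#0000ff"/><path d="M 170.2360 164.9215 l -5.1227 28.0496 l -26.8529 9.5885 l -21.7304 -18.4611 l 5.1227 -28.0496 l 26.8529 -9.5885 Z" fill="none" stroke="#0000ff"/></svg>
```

(Gcodetools for Inkscape — laser output)
G21
G90
G0 X212.9289 Y129.4339
M3 S325
G01 X189.7394 Y125.0209 F3149
G01 X142.5907 Y125.4193 F3149
G01 X115.8544 Y140.7824 F3149
G0 X123.1018 Y132.8394
M3 S325
G01 X173.5753 Y132.8394 F3149
G01 X173.5753 Y83.2137 F3149
G01 X123.1018 Y83.2137 F3149
G01 X123.1018 Y132.8394 F3149
G0 X144.5235 Y101.5745
M3 S325
G01 X158.9661 Y101.5745 F3149
G01 X158.9661 Y84.7445 F3149
G01 X144.5235 Y84.7445 F3149
G01 X144.5235 Y101.5745 F3149
G0 X170.2360 Y47.1435
M3 S325
G01 X165.1133 Y19.0939 F3149
G01 X138.2604 Y9.5054 F3149
G01 X116.5300 Y27.9665 F3149
G01 X121.6527 Y56.0161 F3149
G01 X148.5056 Y65.6046 F3149
G01 X170.2360 Y47.1435 F3149
M5
G0 X0.0000 Y0.0000

viewBox `0 0 296.9231 212.0650` with mm width/height → 1 unit = 1 mm. Flip: y_m = 212.0650 − y_svg.

**Shape 1** — `<path>` cubic bezier, stroke `#0000ff` → engrave (S325, F3149). Control points (SVG): P0=(212.9289,82.6311), P1=(216.5094,86.0654), P2=(117.5941,97.5124), P3=(115.8544,71.2826); sampled at t=k/3. Machine vertices: (212.9289,129.4339) → (189.7394,125.0209) → (142.5907,125.4193) → (115.8544,140.7824). Open path.

**Shape 2** — `<path>` rectangle, stroke `#0000ff` → engrave (S325, F3149). Machine vertices: (123.1018,132.8394) → (173.5753,132.8394) → (173.5753,83.2137) → (123.1018,83.2137) → (123.1018,132.8394). Closed: final G1 returns to the first vertex.

**Shape 3** — `<polygon>` rectangle, stroke `#0000ff` → engrave (S325, F3149). Machine vertices: (144.5235,101.5745) → (158.9661,101.5745) → (158.9661,84.7445) → (144.5235,84.7445) → (144.5235,101.5745). Closed: final G1 returns to the first vertex.

**Shape 4** — `<path>` regular polygon, stroke `#0000ff` → engrave (S325, F3149). Machine vertices: (170.2360,47.1435) → (165.1133,19.0939) → (138.2604,9.5054) → (116.5300,27.9665) → (121.6527,56.0161) → (148.5056,65.6046) → (170.2360,47.1435). Closed: final G1 returns to the first vertex.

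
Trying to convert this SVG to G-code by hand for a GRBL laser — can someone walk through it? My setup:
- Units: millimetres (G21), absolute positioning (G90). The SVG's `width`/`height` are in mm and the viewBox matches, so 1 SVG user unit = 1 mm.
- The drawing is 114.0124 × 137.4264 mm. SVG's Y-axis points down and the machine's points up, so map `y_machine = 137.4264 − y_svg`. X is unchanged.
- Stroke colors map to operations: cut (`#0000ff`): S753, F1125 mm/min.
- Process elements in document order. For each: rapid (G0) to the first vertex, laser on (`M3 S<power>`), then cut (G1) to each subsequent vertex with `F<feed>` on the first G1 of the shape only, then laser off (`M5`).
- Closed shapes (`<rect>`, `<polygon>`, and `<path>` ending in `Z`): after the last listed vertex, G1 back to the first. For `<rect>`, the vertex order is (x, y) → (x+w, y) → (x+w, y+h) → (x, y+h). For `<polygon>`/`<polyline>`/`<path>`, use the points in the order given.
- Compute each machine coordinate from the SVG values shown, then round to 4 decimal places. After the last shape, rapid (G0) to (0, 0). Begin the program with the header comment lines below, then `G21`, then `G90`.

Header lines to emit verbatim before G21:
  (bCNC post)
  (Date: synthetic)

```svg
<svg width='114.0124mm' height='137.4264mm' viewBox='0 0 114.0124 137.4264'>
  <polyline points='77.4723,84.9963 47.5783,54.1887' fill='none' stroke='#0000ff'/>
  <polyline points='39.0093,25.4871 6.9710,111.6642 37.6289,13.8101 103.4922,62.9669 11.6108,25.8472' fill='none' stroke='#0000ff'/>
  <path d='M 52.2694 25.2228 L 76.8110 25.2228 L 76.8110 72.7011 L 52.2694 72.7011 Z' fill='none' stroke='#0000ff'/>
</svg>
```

Since the viewBox matches the mm dimensions, user units are millimetres directly. The only transform is the Y-flip y_m = 137.4264 − y_svg.

Shape 1 is a line segment drawn with `<polyline>`. Its stroke #0000ff means cut at S753, F1125. After flipping Y the toolpath is (77.4723,52.4301) → (47.5783,83.2377).

Shape 2 is a open polyline drawn with `<polyline>`. Its stroke #0000ff means cut at S753, F1125. After flipping Y the toolpath is (39.0093,111.9393) → (6.9710,25.7622) → (37.6289,123.6163) → (103.4922,74.4595) → (11.6108,111.5792).

Shape 3 is a rectangle drawn with `<path>`. Its stroke #0000ff means cut at S753, F1125. After flipping Y the toolpath is (52.2694,112.2036) → (76.8110,112.2036) → (76.8110,64.7253) → (52.2694,64.7253) → (52.2694,112.2036), returning to the start.

(bCNC post)
(Date: synthetic)
G21
G90
G0 X77.4723 Y52.4301
M3 S753
G1 X47.5783 Y83.2377 F1125
M5
G0 X39.0093 Y111.9393
M3 S753
G1 X6.9710 Y25.7622 F1125
G1 X37.6289 Y123.6163
G1 X103.4922 Y74.4595
G1 X11.6108 Y111.5792
M5
G0 X52.2694 Y112.2036
M3 S753
G1 X76.8110 Y112.2036 F1125
G1 X76.8110 Y64.7253
G1 X52.2694 Y64.7253
G1 X52.2694 Y112.2036
M5
G0 X0.0000 Y0.0000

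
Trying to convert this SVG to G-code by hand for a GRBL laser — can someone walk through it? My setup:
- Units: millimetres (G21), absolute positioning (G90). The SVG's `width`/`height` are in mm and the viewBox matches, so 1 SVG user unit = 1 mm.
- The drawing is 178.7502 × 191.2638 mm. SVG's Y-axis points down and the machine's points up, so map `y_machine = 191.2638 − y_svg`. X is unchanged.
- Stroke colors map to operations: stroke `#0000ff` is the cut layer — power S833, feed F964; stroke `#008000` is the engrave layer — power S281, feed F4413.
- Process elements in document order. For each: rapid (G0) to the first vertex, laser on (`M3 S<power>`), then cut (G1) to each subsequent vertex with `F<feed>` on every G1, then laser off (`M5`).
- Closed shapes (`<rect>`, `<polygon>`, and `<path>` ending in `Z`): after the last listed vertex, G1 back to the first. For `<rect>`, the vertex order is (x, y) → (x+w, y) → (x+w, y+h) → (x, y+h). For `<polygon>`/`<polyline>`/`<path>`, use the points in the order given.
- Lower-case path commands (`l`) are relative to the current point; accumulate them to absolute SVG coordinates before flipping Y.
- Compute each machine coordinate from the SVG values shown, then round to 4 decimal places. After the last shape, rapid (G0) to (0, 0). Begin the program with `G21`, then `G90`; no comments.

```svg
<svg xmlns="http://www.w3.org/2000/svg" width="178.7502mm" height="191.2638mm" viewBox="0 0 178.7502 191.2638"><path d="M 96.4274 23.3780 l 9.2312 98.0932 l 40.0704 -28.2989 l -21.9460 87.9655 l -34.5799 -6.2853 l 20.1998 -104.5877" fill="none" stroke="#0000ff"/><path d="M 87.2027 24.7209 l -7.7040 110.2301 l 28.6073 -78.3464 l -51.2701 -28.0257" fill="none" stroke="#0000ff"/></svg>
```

G21
G90
G0 X96.4274 Y167.8858
M3 S833
G1 X105.6586 Y69.7926 F964
G1 X145.7290 Y98.0915 F964
G1 X123.7830 Y10.1260 F964
G1 X89.2031 Y16.4113 F964
G1 X109.4029 Y120.9990 F964
M5
G0 X87.2027 Y166.5429
M3 S833
G1 X79.4987 Y56.3128 F964
G1 X108.1060 Y134.6592 F964
G1 X56.8359 Y162.6849 F964
M5
G0 X0.0000 Y0.0000

1 u = 1 mm; y_m = 191.2638 − y.

[1] `<path>` open polyline, #0000ff→cut S833 F964: (96.4274,167.8858) → (105.6586,69.7926) → (145.7290,98.0915) → (123.7830,10.1260) → (89.2031,16.4113) → (109.4029,120.9990)

[2] `<path>` open polyline, #0000ff→cut S833 F964: (87.2027,166.5429) → (79.4987,56.3128) → (108.1060,134.6592) → (56.8359,162.6849)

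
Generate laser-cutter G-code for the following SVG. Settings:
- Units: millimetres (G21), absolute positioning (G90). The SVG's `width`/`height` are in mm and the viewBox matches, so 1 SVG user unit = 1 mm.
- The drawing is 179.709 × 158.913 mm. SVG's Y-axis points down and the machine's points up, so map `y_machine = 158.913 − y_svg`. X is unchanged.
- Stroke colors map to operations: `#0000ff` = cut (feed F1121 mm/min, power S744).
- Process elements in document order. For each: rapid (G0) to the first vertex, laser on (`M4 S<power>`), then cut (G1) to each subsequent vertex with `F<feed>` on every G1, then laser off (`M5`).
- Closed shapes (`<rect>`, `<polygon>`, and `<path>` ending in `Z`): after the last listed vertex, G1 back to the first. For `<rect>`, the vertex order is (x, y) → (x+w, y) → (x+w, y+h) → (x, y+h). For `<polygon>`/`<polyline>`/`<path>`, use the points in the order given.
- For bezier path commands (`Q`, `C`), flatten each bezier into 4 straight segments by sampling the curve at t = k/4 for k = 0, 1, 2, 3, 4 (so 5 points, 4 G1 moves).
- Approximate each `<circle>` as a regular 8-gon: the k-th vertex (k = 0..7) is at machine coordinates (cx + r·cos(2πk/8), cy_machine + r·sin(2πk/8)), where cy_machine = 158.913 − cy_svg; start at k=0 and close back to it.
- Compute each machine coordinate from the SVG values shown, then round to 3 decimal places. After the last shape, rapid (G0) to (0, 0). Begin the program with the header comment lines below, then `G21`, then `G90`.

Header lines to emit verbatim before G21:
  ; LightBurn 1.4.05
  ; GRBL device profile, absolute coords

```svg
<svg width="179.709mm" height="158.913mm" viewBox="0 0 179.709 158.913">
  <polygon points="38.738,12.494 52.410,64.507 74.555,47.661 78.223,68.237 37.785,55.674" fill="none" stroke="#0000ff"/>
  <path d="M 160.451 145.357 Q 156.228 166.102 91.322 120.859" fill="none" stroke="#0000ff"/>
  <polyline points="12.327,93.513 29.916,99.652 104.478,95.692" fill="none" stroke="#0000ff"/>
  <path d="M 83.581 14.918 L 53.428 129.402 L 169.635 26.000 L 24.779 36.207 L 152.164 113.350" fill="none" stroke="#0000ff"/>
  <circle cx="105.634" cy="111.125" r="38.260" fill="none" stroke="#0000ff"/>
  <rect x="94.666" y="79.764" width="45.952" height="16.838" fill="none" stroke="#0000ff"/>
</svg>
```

; LightBurn 1.4.05
; GRBL device profile, absolute coords
G21
G90
G0 X38.738 Y146.419
M4 S744
G1 X52.410 Y94.406 F1121
G1 X74.555 Y111.252 F1121
G1 X78.223 Y90.676 F1121
G1 X37.785 Y103.239 F1121
G1 X38.738 Y146.419 F1121
M5
G0 X160.451 Y13.556
M4 S744
G1 X154.547 Y7.308 F1121
G1 X141.057 Y9.308 F1121
G1 X119.982 Y19.557 F1121
G1 X91.322 Y38.054 F1121
M5
G0 X12.327 Y65.400
M4 S744
G1 X29.916 Y59.261 F1121
G1 X104.478 Y63.221 F1121
M5
G0 X83.581 Y143.995
M4 S744
G1 X53.428 Y29.511 F1121
G1 X169.635 Y132.913 F1121
G1 X24.779 Y122.706 F1121
G1 X152.164 Y45.563 F1121
M5
G0 X143.894 Y47.788
M4 S744
G1 X132.688 Y74.842 F1121
G1 X105.634 Y86.048 F1121
G1 X78.580 Y74.842 F1121
G1 X67.374 Y47.788 F1121
G1 X78.580 Y20.734 F1121
G1 X105.634 Y9.528 F1121
G1 X132.688 Y20.734 F1121
G1 X143.894 Y47.788 F1121
M5
G0 X94.666 Y79.149
M4 S744
G1 X140.618 Y79.149 F1121
G1 X140.618 Y62.311 F1121
G1 X94.666 Y62.311 F1121
G1 X94.666 Y79.149 F1121
M5
G0 X0.000 Y0.000

viewBox `0 0 179.709 158.913` with mm width/height → 1 unit = 1 mm. Flip: y_m = 158.913 − y_svg.

**Shape 1** — `<polygon>` closed polygon, stroke `#0000ff` → cut (S744, F1121). Machine vertices: (38.738,146.419) → (52.410,94.406) → (74.555,111.252) → (78.223,90.676) → (37.785,103.239) → (38.738,146.419). Closed: final G1 returns to the first vertex.

**Shape 2** — `<path>` quadratic bezier, stroke `#0000ff` → cut (S744, F1121). Control points (SVG): P0=(160.451,145.357), P1=(156.228,166.102), P2=(91.322,120.859); sampled at t=k/4. Machine vertices: (160.451,13.556) → (154.547,7.308) → (141.057,9.308) → (119.982,19.557) → (91.322,38.054). Open path.

**Shape 3** — `<polyline>` open polyline, stroke `#0000ff` → cut (S744, F1121). Machine vertices: (12.327,65.400) → (29.916,59.261) → (104.478,63.221). Open path.

**Shape 4** — `<path>` open polyline, stroke `#0000ff` → cut (S744, F1121). Machine vertices: (83.581,143.995) → (53.428,29.511) → (169.635,132.913) → (24.779,122.706) → (152.164,45.563). Open path.

**Shape 5** — `<circle>` circle, stroke `#0000ff` → cut (S744, F1121). Machine vertices: (143.894,47.788) → (132.688,74.842) → (105.634,86.048) → (78.580,74.842) → (67.374,47.788) → (78.580,20.734) → (105.634,9.528) → (132.688,20.734) → (143.894,47.788). Closed: final G1 returns to the first vertex.

**Shape 6** — `<rect>` rectangle, stroke `#0000ff` → cut (S744, F1121). Machine vertices: (94.666,79.149) → (140.618,79.149) → (140.618,62.311) → (94.666,62.311) → (94.666,79.149). Closed: final G1 returns to the first vertex.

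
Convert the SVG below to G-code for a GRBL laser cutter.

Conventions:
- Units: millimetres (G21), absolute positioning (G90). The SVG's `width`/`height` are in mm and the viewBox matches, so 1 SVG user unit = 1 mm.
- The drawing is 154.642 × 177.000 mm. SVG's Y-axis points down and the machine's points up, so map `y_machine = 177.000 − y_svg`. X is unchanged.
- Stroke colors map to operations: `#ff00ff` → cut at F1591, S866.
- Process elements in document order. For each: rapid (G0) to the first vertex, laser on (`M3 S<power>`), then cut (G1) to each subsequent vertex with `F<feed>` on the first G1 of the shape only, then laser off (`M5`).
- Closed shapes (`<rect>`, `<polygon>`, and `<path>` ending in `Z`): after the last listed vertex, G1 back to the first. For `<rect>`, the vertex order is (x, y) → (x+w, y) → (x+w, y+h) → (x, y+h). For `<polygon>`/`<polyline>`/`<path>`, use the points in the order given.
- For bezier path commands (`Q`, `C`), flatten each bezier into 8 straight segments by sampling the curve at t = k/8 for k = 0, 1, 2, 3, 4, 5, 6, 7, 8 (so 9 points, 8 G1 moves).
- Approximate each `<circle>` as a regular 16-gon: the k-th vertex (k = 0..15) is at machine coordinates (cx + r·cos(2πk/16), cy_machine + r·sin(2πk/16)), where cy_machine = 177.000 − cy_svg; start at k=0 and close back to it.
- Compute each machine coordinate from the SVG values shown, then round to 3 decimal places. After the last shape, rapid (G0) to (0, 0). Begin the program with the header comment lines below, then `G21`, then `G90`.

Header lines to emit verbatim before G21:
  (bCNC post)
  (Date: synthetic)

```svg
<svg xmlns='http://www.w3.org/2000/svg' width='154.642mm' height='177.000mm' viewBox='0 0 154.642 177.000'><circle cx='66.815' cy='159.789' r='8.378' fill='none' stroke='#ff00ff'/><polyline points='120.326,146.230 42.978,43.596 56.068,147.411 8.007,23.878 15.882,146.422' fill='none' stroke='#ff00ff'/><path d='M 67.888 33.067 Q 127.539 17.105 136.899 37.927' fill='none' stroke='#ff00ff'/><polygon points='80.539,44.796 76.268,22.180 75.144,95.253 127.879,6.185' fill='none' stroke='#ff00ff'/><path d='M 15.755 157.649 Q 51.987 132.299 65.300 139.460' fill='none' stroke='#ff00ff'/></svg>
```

(bCNC post)
(Date: synthetic)
G21
G90
G0 X75.193 Y17.211
M3 S866
G1 X74.555 Y20.417 F1591
G1 X72.739 Y23.135
G1 X70.021 Y24.951
G1 X66.815 Y25.589
G1 X63.609 Y24.951
G1 X60.891 Y23.135
G1 X59.075 Y20.417
G1 X58.437 Y17.211
G1 X59.075 Y14.005
G1 X60.891 Y11.287
G1 X63.609 Y9.471
G1 X66.815 Y8.833
G1 X70.021 Y9.471
G1 X72.739 Y11.287
G1 X74.555 Y14.005
G1 X75.193 Y17.211
M5
G0 X120.326 Y30.770
M3 S866
G1 X42.978 Y133.404 F1591
G1 X56.068 Y29.589
G1 X8.007 Y153.122
G1 X15.882 Y30.578
M5
G0 X67.888 Y143.933
M3 S866
G1 X82.015 Y147.349 F1591
G1 X94.570 Y149.615
G1 X105.554 Y150.732
G1 X114.966 Y150.699
G1 X122.807 Y149.517
G1 X129.076 Y147.185
G1 X133.773 Y143.704
G1 X136.899 Y139.073
M5
G0 X80.539 Y132.204
M3 S866
G1 X76.268 Y154.820 F1591
G1 X75.144 Y81.747
G1 X127.879 Y170.815
G1 X80.539 Y132.204
M5
G0 X15.755 Y19.351
M3 S866
G1 X24.455 Y25.181 F1591
G1 X32.439 Y29.994
G1 X39.706 Y33.792
G1 X46.257 Y36.573
G1 X52.092 Y38.339
G1 X57.211 Y39.089
G1 X61.614 Y38.822
G1 X65.300 Y37.540
M5
G0 X0.000 Y0.000

viewBox `0 0 154.642 177.000` with mm width/height → 1 unit = 1 mm. Flip: y_m = 177.000 − y_svg.

**Shape 1** — `<circle>` circle, stroke `#ff00ff` → cut (S866, F1591). Machine vertices: (75.193,17.211) → (74.555,20.417) → (72.739,23.135) → (70.021,24.951) → (66.815,25.589) → (63.609,24.951) → (60.891,23.135) → (59.075,20.417) → (58.437,17.211) → (59.075,14.005) → (60.891,11.287) → (63.609,9.471) → (66.815,8.833) → (70.021,9.471) → (72.739,11.287) → (74.555,14.005) → (75.193,17.211). Closed: final G1 returns to the first vertex.

**Shape 2** — `<polyline>` open polyline, stroke `#ff00ff` → cut (S866, F1591). Machine vertices: (120.326,30.770) → (42.978,133.404) → (56.068,29.589) → (8.007,153.122) → (15.882,30.578). Open path.

**Shape 3** — `<path>` quadratic bezier, stroke `#ff00ff` → cut (S866, F1591). Control points (SVG): P0=(67.888,33.067), P1=(127.539,17.105), P2=(136.899,37.927); sampled at t=k/8. Machine vertices: (67.888,143.933) → (82.015,147.349) → (94.570,149.615) → (105.554,150.732) → (114.966,150.699) → (122.807,149.517) → (129.076,147.185) → (133.773,143.704) → (136.899,139.073). Open path.

**Shape 4** — `<polygon>` closed polygon, stroke `#ff00ff` → cut (S866, F1591). Machine vertices: (80.539,132.204) → (76.268,154.820) → (75.144,81.747) → (127.879,170.815) → (80.539,132.204). Closed: final G1 returns to the first vertex.

**Shape 5** — `<path>` quadratic bezier, stroke `#ff00ff` → cut (S866, F1591). Control points (SVG): P0=(15.755,157.649), P1=(51.987,132.299), P2=(65.300,139.460); sampled at t=k/8. Machine vertices: (15.755,19.351) → (24.455,25.181) → (32.439,29.994) → (39.706,33.792) → (46.257,36.573) → (52.092,38.339) → (57.211,39.089) → (61.614,38.822) → (65.300,37.540). Open path.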